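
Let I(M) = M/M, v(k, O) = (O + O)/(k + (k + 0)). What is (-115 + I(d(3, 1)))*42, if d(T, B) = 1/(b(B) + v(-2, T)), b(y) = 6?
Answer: -4788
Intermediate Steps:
v(k, O) = O/k (v(k, O) = (2*O)/(k + k) = (2*O)/((2*k)) = (2*O)*(1/(2*k)) = O/k)
d(T, B) = 1/(6 - T/2) (d(T, B) = 1/(6 + T/(-2)) = 1/(6 + T*(-1/2)) = 1/(6 - T/2))
I(M) = 1
(-115 + I(d(3, 1)))*42 = (-115 + 1)*42 = -114*42 = -4788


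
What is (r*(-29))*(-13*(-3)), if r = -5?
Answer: 5655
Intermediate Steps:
(r*(-29))*(-13*(-3)) = (-5*(-29))*(-13*(-3)) = 145*39 = 5655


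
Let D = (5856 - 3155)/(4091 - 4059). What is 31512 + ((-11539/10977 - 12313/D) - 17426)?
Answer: 413277800951/29648877 ≈ 13939.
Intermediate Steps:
D = 2701/32 ≈ 84.406
31512 + ((-11539/10977 - 12313/D) - 17426) = 31512 + ((-11539/10977 - 12313/2701/32) - 17426) = 31512 + ((-11539*1/10977 - 12313*32/2701) - 17426) = 31512 + ((-11539/10977 - 394016/2701) - 17426) = 31512 + (-4356280471/29648877 - 17426) = 31512 - 521017611073/29648877 = 413277800951/29648877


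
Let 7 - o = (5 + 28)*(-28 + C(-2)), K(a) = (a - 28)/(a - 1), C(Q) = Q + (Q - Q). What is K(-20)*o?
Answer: 15952/7 ≈ 2278.9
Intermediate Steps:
C(Q) = Q (C(Q) = Q + 0 = Q)
K(a) = (-28 + a)/(-1 + a)
o = 997 (o = 7 - (5 + 28)*(-28 - 2) = 7 - 33*(-30) = 7 - 1*(-990) = 7 + 990 = 997)
K(-20)*o = ((-28 - 20)/(-1 - 20))*997 = (-48/(-21))*997 = -1/21*(-48)*997 = (16/7)*997 = 15952/7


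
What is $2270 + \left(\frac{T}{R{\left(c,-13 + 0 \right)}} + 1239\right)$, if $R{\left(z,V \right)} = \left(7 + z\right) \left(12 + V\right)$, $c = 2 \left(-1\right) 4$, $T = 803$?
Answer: $4312$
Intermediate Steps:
$c = -8$ ($c = \left(-2\right) 4 = -8$)
$2270 + \left(\frac{T}{R{\left(c,-13 + 0 \right)}} + 1239\right) = 2270 + \left(\frac{803}{84 + 7 \left(-13 + 0\right) + 12 \left(-8\right) + \left(-13 + 0\right) \left(-8\right)} + 1239\right) = 2270 + \left(\frac{803}{84 + 7 \left(-13\right) - 96 - -104} + 1239\right) = 2270 + \left(\frac{803}{84 - 91 - 96 + 104} + 1239\right) = 2270 + \left(\frac{803}{1} + 1239\right) = 2270 + \left(803 \cdot 1 + 1239\right) = 2270 + \left(803 + 1239\right) = 2270 + 2042 = 4312$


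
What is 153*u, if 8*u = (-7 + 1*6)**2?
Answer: 153/8 ≈ 19.125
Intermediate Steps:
u = 1/8 (u = (-7 + 1*6)**2/8 = (-7 + 6)**2/8 = (1/8)*(-1)**2 = (1/8)*1 = 1/8 ≈ 0.12500)
153*u = 153*(1/8) = 153/8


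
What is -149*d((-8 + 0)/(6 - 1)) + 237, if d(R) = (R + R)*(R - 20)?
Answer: -251547/25 ≈ -10062.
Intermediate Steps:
d(R) = 2*R*(-20 + R) (d(R) = (2*R)*(-20 + R) = 2*R*(-20 + R))
-149*d((-8 + 0)/(6 - 1)) + 237 = -298*(-8 + 0)/(6 - 1)*(-20 + (-8 + 0)/(6 - 1)) + 237 = -298*(-8/5)*(-20 - 8/5) + 237 = -298*(-8*⅕)*(-20 - 8*⅕) + 237 = -298*(-8)*(-20 - 8/5)/5 + 237 = -298*(-8)*(-108)/(5*5) + 237 = -149*1728/25 + 237 = -257472/25 + 237 = -251547/25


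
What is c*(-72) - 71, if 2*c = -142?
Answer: 5041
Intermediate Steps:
c = -71 (c = (½)*(-142) = -71)
c*(-72) - 71 = -71*(-72) - 71 = 5112 - 71 = 5041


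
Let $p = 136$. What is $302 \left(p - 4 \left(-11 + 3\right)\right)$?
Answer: $50736$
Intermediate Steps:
$302 \left(p - 4 \left(-11 + 3\right)\right) = 302 \left(136 - 4 \left(-11 + 3\right)\right) = 302 \left(136 - -32\right) = 302 \left(136 + 32\right) = 302 \cdot 168 = 50736$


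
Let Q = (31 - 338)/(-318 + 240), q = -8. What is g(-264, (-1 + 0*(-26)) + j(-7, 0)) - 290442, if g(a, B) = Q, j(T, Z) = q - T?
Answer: -22654169/78 ≈ -2.9044e+5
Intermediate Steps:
j(T, Z) = -8 - T
Q = 307/78 (Q = -307/(-78) = -307*(-1/78) = 307/78 ≈ 3.9359)
g(a, B) = 307/78
g(-264, (-1 + 0*(-26)) + j(-7, 0)) - 290442 = 307/78 - 290442 = -22654169/78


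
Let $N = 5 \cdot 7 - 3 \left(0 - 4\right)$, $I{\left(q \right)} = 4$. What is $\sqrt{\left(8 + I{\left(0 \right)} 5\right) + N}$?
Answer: $5 \sqrt{3} \approx 8.6602$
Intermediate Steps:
$N = 47$ ($N = 35 - -12 = 35 + 12 = 47$)
$\sqrt{\left(8 + I{\left(0 \right)} 5\right) + N} = \sqrt{\left(8 + 4 \cdot 5\right) + 47} = \sqrt{\left(8 + 20\right) + 47} = \sqrt{28 + 47} = \sqrt{75} = 5 \sqrt{3}$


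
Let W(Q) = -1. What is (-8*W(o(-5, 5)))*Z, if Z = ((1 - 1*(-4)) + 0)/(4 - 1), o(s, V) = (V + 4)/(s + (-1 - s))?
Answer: 40/3 ≈ 13.333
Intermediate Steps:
o(s, V) = -4 - V (o(s, V) = (4 + V)/(-1) = (4 + V)*(-1) = -4 - V)
Z = 5/3 (Z = ((1 + 4) + 0)/3 = (5 + 0)*(⅓) = 5*(⅓) = 5/3 ≈ 1.6667)
(-8*W(o(-5, 5)))*Z = -8*(-1)*(5/3) = 8*(5/3) = 40/3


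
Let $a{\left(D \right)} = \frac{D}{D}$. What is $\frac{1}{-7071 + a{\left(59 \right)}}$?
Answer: $- \frac{1}{7070} \approx -0.00014144$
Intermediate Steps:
$a{\left(D \right)} = 1$
$\frac{1}{-7071 + a{\left(59 \right)}} = \frac{1}{-7071 + 1} = \frac{1}{-7070} = - \frac{1}{7070}$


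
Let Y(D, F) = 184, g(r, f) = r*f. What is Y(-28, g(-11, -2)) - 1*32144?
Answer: -31960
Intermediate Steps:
g(r, f) = f*r
Y(-28, g(-11, -2)) - 1*32144 = 184 - 1*32144 = 184 - 32144 = -31960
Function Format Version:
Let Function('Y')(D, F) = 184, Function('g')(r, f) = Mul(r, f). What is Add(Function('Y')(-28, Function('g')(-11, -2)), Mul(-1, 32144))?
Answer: -31960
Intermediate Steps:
Function('g')(r, f) = Mul(f, r)
Add(Function('Y')(-28, Function('g')(-11, -2)), Mul(-1, 32144)) = Add(184, Mul(-1, 32144)) = Add(184, -32144) = -31960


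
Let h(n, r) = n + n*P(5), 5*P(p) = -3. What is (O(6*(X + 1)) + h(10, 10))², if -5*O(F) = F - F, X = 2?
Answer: 16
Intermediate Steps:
P(p) = -⅗ (P(p) = (⅕)*(-3) = -⅗)
h(n, r) = 2*n/5 (h(n, r) = n + n*(-⅗) = n - 3*n/5 = 2*n/5)
O(F) = 0 (O(F) = -(F - F)/5 = -⅕*0 = 0)
(O(6*(X + 1)) + h(10, 10))² = (0 + (⅖)*10)² = (0 + 4)² = 4² = 16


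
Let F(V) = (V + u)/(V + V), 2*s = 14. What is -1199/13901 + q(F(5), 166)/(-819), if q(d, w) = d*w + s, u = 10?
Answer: -4540637/11384919 ≈ -0.39883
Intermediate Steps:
s = 7 (s = (1/2)*14 = 7)
F(V) = (10 + V)/(2*V) (F(V) = (V + 10)/(V + V) = (10 + V)/((2*V)) = (10 + V)*(1/(2*V)) = (10 + V)/(2*V))
q(d, w) = 7 + d*w (q(d, w) = d*w + 7 = 7 + d*w)
-1199/13901 + q(F(5), 166)/(-819) = -1199/13901 + (7 + ((1/2)*(10 + 5)/5)*166)/(-819) = -1199*1/13901 + (7 + ((1/2)*(1/5)*15)*166)*(-1/819) = -1199/13901 + (7 + (3/2)*166)*(-1/819) = -1199/13901 + (7 + 249)*(-1/819) = -1199/13901 + 256*(-1/819) = -1199/13901 - 256/819 = -4540637/11384919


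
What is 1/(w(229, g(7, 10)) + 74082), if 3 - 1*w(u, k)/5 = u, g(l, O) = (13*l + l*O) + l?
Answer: 1/72952 ≈ 1.3708e-5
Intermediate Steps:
g(l, O) = 14*l + O*l (g(l, O) = (13*l + O*l) + l = 14*l + O*l)
w(u, k) = 15 - 5*u
1/(w(229, g(7, 10)) + 74082) = 1/((15 - 5*229) + 74082) = 1/((15 - 1145) + 74082) = 1/(-1130 + 74082) = 1/72952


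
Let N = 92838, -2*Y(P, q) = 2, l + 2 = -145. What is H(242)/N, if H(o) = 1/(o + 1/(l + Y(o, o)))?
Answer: 74/1662496485 ≈ 4.4511e-8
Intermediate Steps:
l = -147 (l = -2 - 145 = -147)
Y(P, q) = -1 (Y(P, q) = -½*2 = -1)
H(o) = 1/(-1/148 + o) (H(o) = 1/(o + 1/(-147 - 1)) = 1/(o + 1/(-148)) = 1/(o - 1/148) = 1/(-1/148 + o))
H(242)/N = (148/(-1 + 148*242))/92838 = (148/(-1 + 35816))*(1/92838) = (148/35815)*(1/92838) = 74/1662496485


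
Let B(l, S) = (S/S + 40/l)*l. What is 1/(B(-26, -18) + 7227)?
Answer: 1/7241 ≈ 0.00013810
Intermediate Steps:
B(l, S) = l*(1 + 40/l) (B(l, S) = (1 + 40/l)*l = l*(1 + 40/l))
1/(B(-26, -18) + 7227) = 1/((40 - 26) + 7227) = 1/(14 + 7227) = 1/7241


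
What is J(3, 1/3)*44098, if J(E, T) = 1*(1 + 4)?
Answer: 220490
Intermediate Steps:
J(E, T) = 5 (J(E, T) = 1*5 = 5)
J(3, 1/3)*44098 = 5*44098 = 220490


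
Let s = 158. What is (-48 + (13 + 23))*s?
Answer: -1896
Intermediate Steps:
(-48 + (13 + 23))*s = (-48 + (13 + 23))*158 = (-48 + 36)*158 = -12*158 = -1896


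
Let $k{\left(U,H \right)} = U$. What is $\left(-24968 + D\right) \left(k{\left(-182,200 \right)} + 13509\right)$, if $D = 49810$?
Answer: $331069334$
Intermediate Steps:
$\left(-24968 + D\right) \left(k{\left(-182,200 \right)} + 13509\right) = \left(-24968 + 49810\right) \left(-182 + 13509\right) = 24842 \cdot 13327 = 331069334$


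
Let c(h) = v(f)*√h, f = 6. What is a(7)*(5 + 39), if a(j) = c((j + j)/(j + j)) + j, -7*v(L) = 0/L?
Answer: 308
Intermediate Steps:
v(L) = 0 (v(L) = -0/L = -⅐*0 = 0)
c(h) = 0 (c(h) = 0*√h = 0)
a(j) = j (a(j) = 0 + j = j)
a(7)*(5 + 39) = 7*(5 + 39) = 7*44 = 308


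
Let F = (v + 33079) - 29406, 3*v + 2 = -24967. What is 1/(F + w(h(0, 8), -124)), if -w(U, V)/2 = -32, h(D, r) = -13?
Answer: -1/4586 ≈ -0.00021805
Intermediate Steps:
v = -8323 (v = -⅔ + (⅓)*(-24967) = -⅔ - 24967/3 = -8323)
w(U, V) = 64 (w(U, V) = -2*(-32) = 64)
F = -4650 (F = (-8323 + 33079) - 29406 = 24756 - 29406 = -4650)
1/(F + w(h(0, 8), -124)) = 1/(-4650 + 64) = 1/(-4586) = -1/4586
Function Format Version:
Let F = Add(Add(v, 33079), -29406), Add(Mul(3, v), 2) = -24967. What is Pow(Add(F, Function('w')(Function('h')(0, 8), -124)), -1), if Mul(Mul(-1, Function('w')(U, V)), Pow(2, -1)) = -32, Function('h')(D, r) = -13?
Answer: Rational(-1, 4586) ≈ -0.00021805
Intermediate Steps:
v = -8323 (v = Add(Rational(-2, 3), Mul(Rational(1, 3), -24967)) = Add(Rational(-2, 3), Rational(-24967, 3)) = -8323)
Function('w')(U, V) = 64 (Function('w')(U, V) = Mul(-2, -32) = 64)
F = -4650 (F = Add(Add(-8323, 33079), -29406) = Add(24756, -29406) = -4650)
Pow(Add(F, Function('w')(Function('h')(0, 8), -124)), -1) = Pow(Add(-4650, 64), -1) = Pow(-4586, -1) = Rational(-1, 4586)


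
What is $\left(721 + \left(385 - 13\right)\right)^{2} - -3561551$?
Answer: $4756200$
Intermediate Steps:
$\left(721 + \left(385 - 13\right)\right)^{2} - -3561551 = \left(721 + 372\right)^{2} + 3561551 = 1093^{2} + 3561551 = 1194649 + 3561551 = 4756200$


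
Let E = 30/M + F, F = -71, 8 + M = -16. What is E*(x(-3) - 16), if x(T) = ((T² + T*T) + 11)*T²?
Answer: -70805/4 ≈ -17701.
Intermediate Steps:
M = -24 (M = -8 - 16 = -24)
x(T) = T²*(11 + 2*T²) (x(T) = ((T² + T²) + 11)*T² = (2*T² + 11)*T² = (11 + 2*T²)*T² = T²*(11 + 2*T²))
E = -289/4 (E = 30/(-24) - 71 = 30*(-1/24) - 71 = -5/4 - 71 = -289/4 ≈ -72.250)
E*(x(-3) - 16) = -289*((-3)²*(11 + 2*(-3)²) - 16)/4 = -289*(9*(11 + 2*9) - 16)/4 = -289*(9*(11 + 18) - 16)/4 = -289*(9*29 - 16)/4 = -289*(261 - 16)/4 = -289/4*245 = -70805/4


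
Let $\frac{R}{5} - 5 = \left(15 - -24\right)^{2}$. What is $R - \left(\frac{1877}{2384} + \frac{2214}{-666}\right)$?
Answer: $\frac{673250823}{88208} \approx 7632.5$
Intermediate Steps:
$R = 7630$ ($R = 25 + 5 \left(15 - -24\right)^{2} = 25 + 5 \left(15 + 24\right)^{2} = 25 + 5 \cdot 39^{2} = 25 + 5 \cdot 1521 = 25 + 7605 = 7630$)
$R - \left(\frac{1877}{2384} + \frac{2214}{-666}\right) = 7630 - \left(\frac{1877}{2384} + \frac{2214}{-666}\right) = 7630 - \left(1877 \cdot \frac{1}{2384} + 2214 \left(- \frac{1}{666}\right)\right) = 7630 - \left(\frac{1877}{2384} - \frac{123}{37}\right) = 7630 - - \frac{223783}{88208} = 7630 + \frac{223783}{88208} = \frac{673250823}{88208}$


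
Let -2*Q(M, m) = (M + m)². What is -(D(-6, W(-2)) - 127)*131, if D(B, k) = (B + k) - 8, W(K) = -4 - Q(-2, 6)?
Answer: 17947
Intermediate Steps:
Q(M, m) = -(M + m)²/2
W(K) = 4 (W(K) = -4 - (-1)*(-2 + 6)²/2 = -4 - (-1)*4²/2 = -4 - (-1)*16/2 = -4 - 1*(-8) = -4 + 8 = 4)
D(B, k) = -8 + B + k
-(D(-6, W(-2)) - 127)*131 = -((-8 - 6 + 4) - 127)*131 = -(-10 - 127)*131 = -(-137)*131 = -1*(-17947) = 17947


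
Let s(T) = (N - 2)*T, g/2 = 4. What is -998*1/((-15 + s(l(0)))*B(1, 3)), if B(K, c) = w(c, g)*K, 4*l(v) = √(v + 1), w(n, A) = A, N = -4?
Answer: 499/66 ≈ 7.5606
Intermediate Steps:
g = 8 (g = 2*4 = 8)
l(v) = √(1 + v)/4 (l(v) = √(v + 1)/4 = √(1 + v)/4)
B(K, c) = 8*K
s(T) = -6*T (s(T) = (-4 - 2)*T = -6*T)
-998*1/((-15 + s(l(0)))*B(1, 3)) = -998*1/(8*(-15 - 3*√(1 + 0)/2)) = -998*1/(8*(-15 - 3*√1/2)) = -998*1/(8*(-15 - 3/2)) = -998/(8*(-33/2)) = -998/(-132) = -998*(-1/132) = 499/66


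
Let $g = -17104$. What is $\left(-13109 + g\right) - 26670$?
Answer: $-56883$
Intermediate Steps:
$\left(-13109 + g\right) - 26670 = \left(-13109 - 17104\right) - 26670 = -30213 - 26670 = -56883$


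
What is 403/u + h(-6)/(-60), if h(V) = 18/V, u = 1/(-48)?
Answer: -386879/20 ≈ -19344.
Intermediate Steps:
u = -1/48 ≈ -0.020833
403/u + h(-6)/(-60) = 403/(-1/48) + (18/(-6))/(-60) = 403*(-48) + (18*(-1/6))*(-1/60) = -19344 - 3*(-1/60) = -19344 + 1/20 = -386879/20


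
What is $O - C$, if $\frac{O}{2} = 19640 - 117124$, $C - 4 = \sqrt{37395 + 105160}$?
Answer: $-194972 - \sqrt{142555} \approx -1.9535 \cdot 10^{5}$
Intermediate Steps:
$C = 4 + \sqrt{142555}$ ($C = 4 + \sqrt{37395 + 105160} = 4 + \sqrt{142555} \approx 381.56$)
$O = -194968$ ($O = 2 \left(19640 - 117124\right) = 2 \left(-97484\right) = -194968$)
$O - C = -194968 - \left(4 + \sqrt{142555}\right) = -194972 - \sqrt{142555}$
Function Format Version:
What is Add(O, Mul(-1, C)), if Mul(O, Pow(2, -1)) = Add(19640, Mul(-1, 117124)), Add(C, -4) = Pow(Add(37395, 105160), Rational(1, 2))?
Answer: Add(-194972, Mul(-1, Pow(142555, Rational(1, 2)))) ≈ -1.9535e+5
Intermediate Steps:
C = Add(4, Pow(142555, Rational(1, 2))) (C = Add(4, Pow(Add(37395, 105160), Rational(1, 2))) = Add(4, Pow(142555, Rational(1, 2))) ≈ 381.56)
O = -194968 (O = Mul(2, Add(19640, Mul(-1, 117124))) = Mul(2, Add(19640, -117124)) = Mul(2, -97484) = -194968)
Add(O, Mul(-1, C)) = Add(-194968, Mul(-1, Add(4, Pow(142555, Rational(1, 2))))) = Add(-194968, Add(-4, Mul(-1, Pow(142555, Rational(1, 2))))) = Add(-194972, Mul(-1, Pow(142555, Rational(1, 2))))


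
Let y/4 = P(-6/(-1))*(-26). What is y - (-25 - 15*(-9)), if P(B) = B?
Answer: -734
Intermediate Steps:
y = -624 (y = 4*(-6/(-1)*(-26)) = 4*(-6*(-1)*(-26)) = 4*(6*(-26)) = 4*(-156) = -624)
y - (-25 - 15*(-9)) = -624 - (-25 - 15*(-9)) = -624 - (-25 + 135) = -624 - 1*110 = -624 - 110 = -734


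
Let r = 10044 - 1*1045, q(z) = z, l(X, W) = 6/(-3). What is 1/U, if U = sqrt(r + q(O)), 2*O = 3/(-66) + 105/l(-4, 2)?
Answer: sqrt(10857)/9870 ≈ 0.010557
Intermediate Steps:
l(X, W) = -2 (l(X, W) = 6*(-1/3) = -2)
O = -289/11 (O = (3/(-66) + 105/(-2))/2 = (3*(-1/66) + 105*(-1/2))/2 = (-1/22 - 105/2)/2 = (1/2)*(-578/11) = -289/11 ≈ -26.273)
r = 8999 (r = 10044 - 1045 = 8999)
U = 10*sqrt(10857)/11 (U = sqrt(8999 - 289/11) = sqrt(98700/11) = 10*sqrt(10857)/11 ≈ 94.724)
1/U = 1/(10*sqrt(10857)/11) = sqrt(10857)/9870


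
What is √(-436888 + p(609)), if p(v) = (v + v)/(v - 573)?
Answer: 5*I*√629070/6 ≈ 660.95*I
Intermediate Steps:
p(v) = 2*v/(-573 + v) (p(v) = (2*v)/(-573 + v) = 2*v/(-573 + v))
√(-436888 + p(609)) = √(-436888 + 2*609/(-573 + 609)) = √(-436888 + 2*609/36) = √(-436888 + 2*609*(1/36)) = √(-436888 + 203/6) = √(-2621125/6) = 5*I*√629070/6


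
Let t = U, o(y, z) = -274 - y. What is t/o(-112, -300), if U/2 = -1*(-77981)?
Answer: -77981/81 ≈ -962.73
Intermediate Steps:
U = 155962 (U = 2*(-1*(-77981)) = 2*77981 = 155962)
t = 155962
t/o(-112, -300) = 155962/(-274 - 1*(-112)) = 155962/(-274 + 112) = 155962/(-162) = 155962*(-1/162) = -77981/81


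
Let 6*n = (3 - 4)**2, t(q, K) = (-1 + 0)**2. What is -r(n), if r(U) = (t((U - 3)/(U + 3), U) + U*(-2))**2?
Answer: -4/9 ≈ -0.44444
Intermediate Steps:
t(q, K) = 1 (t(q, K) = (-1)**2 = 1)
n = 1/6 (n = (3 - 4)**2/6 = (1/6)*(-1)**2 = (1/6)*1 = 1/6 ≈ 0.16667)
r(U) = (1 - 2*U)**2 (r(U) = (1 + U*(-2))**2 = (1 - 2*U)**2)
-r(n) = -(-1 + 2*(1/6))**2 = -(-1 + 1/3)**2 = -(-2/3)**2 = -1*4/9 = -4/9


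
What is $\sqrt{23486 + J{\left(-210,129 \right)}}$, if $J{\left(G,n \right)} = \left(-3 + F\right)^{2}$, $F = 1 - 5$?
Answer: $3 \sqrt{2615} \approx 153.41$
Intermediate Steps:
$F = -4$ ($F = 1 - 5 = -4$)
$J{\left(G,n \right)} = 49$ ($J{\left(G,n \right)} = \left(-3 - 4\right)^{2} = \left(-7\right)^{2} = 49$)
$\sqrt{23486 + J{\left(-210,129 \right)}} = \sqrt{23486 + 49} = \sqrt{23535} = 3 \sqrt{2615}$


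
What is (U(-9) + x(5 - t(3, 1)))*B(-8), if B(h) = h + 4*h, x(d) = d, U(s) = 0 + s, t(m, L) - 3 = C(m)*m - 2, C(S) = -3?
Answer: -160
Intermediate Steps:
t(m, L) = 1 - 3*m (t(m, L) = 3 + (-3*m - 2) = 3 + (-2 - 3*m) = 1 - 3*m)
U(s) = s
B(h) = 5*h
(U(-9) + x(5 - t(3, 1)))*B(-8) = (-9 + (5 - (1 - 3*3)))*(5*(-8)) = (-9 + (5 - (1 - 9)))*(-40) = (-9 + (5 - 1*(-8)))*(-40) = (-9 + (5 + 8))*(-40) = (-9 + 13)*(-40) = 4*(-40) = -160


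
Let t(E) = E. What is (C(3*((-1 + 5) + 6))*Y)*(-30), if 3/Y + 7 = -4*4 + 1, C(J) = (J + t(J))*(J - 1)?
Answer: 78300/11 ≈ 7118.2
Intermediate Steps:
C(J) = 2*J*(-1 + J) (C(J) = (J + J)*(J - 1) = (2*J)*(-1 + J) = 2*J*(-1 + J))
Y = -3/22 (Y = 3/(-7 + (-4*4 + 1)) = 3/(-7 + (-16 + 1)) = 3/(-7 - 15) = 3/(-22) = 3*(-1/22) = -3/22 ≈ -0.13636)
(C(3*((-1 + 5) + 6))*Y)*(-30) = ((2*(3*((-1 + 5) + 6))*(-1 + 3*((-1 + 5) + 6)))*(-3/22))*(-30) = ((2*(3*(4 + 6))*(-1 + 3*(4 + 6)))*(-3/22))*(-30) = ((2*(3*10)*(-1 + 3*10))*(-3/22))*(-30) = ((2*30*(-1 + 30))*(-3/22))*(-30) = ((2*30*29)*(-3/22))*(-30) = (1740*(-3/22))*(-30) = -2610/11*(-30) = 78300/11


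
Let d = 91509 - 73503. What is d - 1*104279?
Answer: -86273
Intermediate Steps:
d = 18006
d - 1*104279 = 18006 - 1*104279 = 18006 - 104279 = -86273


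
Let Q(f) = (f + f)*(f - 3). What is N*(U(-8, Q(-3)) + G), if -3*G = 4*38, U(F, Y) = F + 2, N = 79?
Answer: -13430/3 ≈ -4476.7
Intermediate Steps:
Q(f) = 2*f*(-3 + f) (Q(f) = (2*f)*(-3 + f) = 2*f*(-3 + f))
U(F, Y) = 2 + F
G = -152/3 (G = -4*38/3 = -⅓*152 = -152/3 ≈ -50.667)
N*(U(-8, Q(-3)) + G) = 79*((2 - 8) - 152/3) = 79*(-6 - 152/3) = 79*(-170/3) = -13430/3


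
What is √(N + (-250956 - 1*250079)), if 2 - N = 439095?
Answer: 4*I*√58758 ≈ 969.6*I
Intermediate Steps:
N = -439093 (N = 2 - 1*439095 = 2 - 439095 = -439093)
√(N + (-250956 - 1*250079)) = √(-439093 + (-250956 - 1*250079)) = √(-439093 + (-250956 - 250079)) = √(-439093 - 501035) = √(-940128) = 4*I*√58758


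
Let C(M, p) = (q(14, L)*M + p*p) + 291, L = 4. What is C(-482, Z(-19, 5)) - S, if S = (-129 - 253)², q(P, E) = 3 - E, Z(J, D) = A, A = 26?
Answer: -144475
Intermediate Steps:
Z(J, D) = 26
C(M, p) = 291 + p² - M (C(M, p) = ((3 - 1*4)*M + p*p) + 291 = ((3 - 4)*M + p²) + 291 = (-M + p²) + 291 = (p² - M) + 291 = 291 + p² - M)
S = 145924 (S = (-382)² = 145924)
C(-482, Z(-19, 5)) - S = (291 + 26² - 1*(-482)) - 1*145924 = (291 + 676 + 482) - 145924 = 1449 - 145924 = -144475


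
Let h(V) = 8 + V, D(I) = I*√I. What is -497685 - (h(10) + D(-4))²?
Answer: -497945 + 288*I ≈ -4.9795e+5 + 288.0*I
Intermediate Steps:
D(I) = I^(3/2)
-497685 - (h(10) + D(-4))² = -497685 - ((8 + 10) + (-4)^(3/2))² = -497685 - (18 - 8*I)²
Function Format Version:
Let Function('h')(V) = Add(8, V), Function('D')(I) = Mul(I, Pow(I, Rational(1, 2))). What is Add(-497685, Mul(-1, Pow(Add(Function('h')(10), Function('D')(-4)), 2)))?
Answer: Add(-497945, Mul(288, I)) ≈ Add(-4.9795e+5, Mul(288.00, I))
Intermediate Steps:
Function('D')(I) = Pow(I, Rational(3, 2))
Add(-497685, Mul(-1, Pow(Add(Function('h')(10), Function('D')(-4)), 2))) = Add(-497685, Mul(-1, Pow(Add(Add(8, 10), Pow(-4, Rational(3, 2))), 2))) = Add(-497685, Mul(-1, Pow(Add(18, Mul(-8, I)), 2)))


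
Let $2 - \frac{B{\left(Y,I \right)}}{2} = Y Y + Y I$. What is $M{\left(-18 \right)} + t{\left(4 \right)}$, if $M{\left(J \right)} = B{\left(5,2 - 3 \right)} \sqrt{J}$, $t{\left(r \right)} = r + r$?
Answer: $8 - 108 i \sqrt{2} \approx 8.0 - 152.74 i$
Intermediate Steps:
$t{\left(r \right)} = 2 r$
$B{\left(Y,I \right)} = 4 - 2 Y^{2} - 2 I Y$ ($B{\left(Y,I \right)} = 4 - 2 \left(Y Y + Y I\right) = 4 - 2 \left(Y^{2} + I Y\right) = 4 - \left(2 Y^{2} + 2 I Y\right) = 4 - 2 Y^{2} - 2 I Y$)
$M{\left(J \right)} = - 36 \sqrt{J}$ ($M{\left(J \right)} = \left(4 - 2 \cdot 5^{2} - 2 \left(2 - 3\right) 5\right) \sqrt{J} = \left(4 - 50 - 2 \left(2 - 3\right) 5\right) \sqrt{J} = \left(4 - 50 - \left(-2\right) 5\right) \sqrt{J} = \left(4 - 50 + 10\right) \sqrt{J} = - 36 \sqrt{J}$)
$M{\left(-18 \right)} + t{\left(4 \right)} = - 36 \sqrt{-18} + 2 \cdot 4 = - 36 \cdot 3 i \sqrt{2} + 8 = - 108 i \sqrt{2} + 8 = 8 - 108 i \sqrt{2}$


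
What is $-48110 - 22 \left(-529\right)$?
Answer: $-36472$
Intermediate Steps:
$-48110 - 22 \left(-529\right) = -48110 - -11638 = -48110 + 11638 = -36472$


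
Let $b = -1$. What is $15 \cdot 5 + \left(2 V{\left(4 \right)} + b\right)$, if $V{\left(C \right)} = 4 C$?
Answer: $106$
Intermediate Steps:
$15 \cdot 5 + \left(2 V{\left(4 \right)} + b\right) = 15 \cdot 5 - \left(1 - 2 \cdot 4 \cdot 4\right) = 75 + \left(2 \cdot 16 - 1\right) = 75 + \left(32 - 1\right) = 75 + 31 = 106$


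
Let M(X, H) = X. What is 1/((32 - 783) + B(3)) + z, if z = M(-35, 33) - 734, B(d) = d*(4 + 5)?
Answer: -556757/724 ≈ -769.00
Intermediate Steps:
B(d) = 9*d (B(d) = d*9 = 9*d)
z = -769 (z = -35 - 734 = -769)
1/((32 - 783) + B(3)) + z = 1/((32 - 783) + 9*3) - 769 = 1/(-751 + 27) - 769 = 1/(-724) - 769 = -1/724 - 769 = -556757/724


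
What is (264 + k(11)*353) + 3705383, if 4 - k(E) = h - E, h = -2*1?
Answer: 3711648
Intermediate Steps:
h = -2
k(E) = 6 + E (k(E) = 4 - (-2 - E) = 4 + (2 + E) = 6 + E)
(264 + k(11)*353) + 3705383 = (264 + (6 + 11)*353) + 3705383 = (264 + 17*353) + 3705383 = (264 + 6001) + 3705383 = 6265 + 3705383 = 3711648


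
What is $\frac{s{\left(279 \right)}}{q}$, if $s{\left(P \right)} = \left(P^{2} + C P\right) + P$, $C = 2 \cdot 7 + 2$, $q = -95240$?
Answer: $- \frac{10323}{11905} \approx -0.86712$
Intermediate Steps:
$C = 16$ ($C = 14 + 2 = 16$)
$s{\left(P \right)} = P^{2} + 17 P$ ($s{\left(P \right)} = \left(P^{2} + 16 P\right) + P = P^{2} + 17 P$)
$\frac{s{\left(279 \right)}}{q} = \frac{279 \left(17 + 279\right)}{-95240} = 279 \cdot 296 \left(- \frac{1}{95240}\right) = 82584 \left(- \frac{1}{95240}\right) = - \frac{10323}{11905}$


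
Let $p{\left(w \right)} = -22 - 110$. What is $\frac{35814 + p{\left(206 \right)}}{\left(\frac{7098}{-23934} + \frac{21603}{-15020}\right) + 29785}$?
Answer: $\frac{2137879179960}{1784457779273} \approx 1.1981$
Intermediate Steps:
$p{\left(w \right)} = -132$
$\frac{35814 + p{\left(206 \right)}}{\left(\frac{7098}{-23934} + \frac{21603}{-15020}\right) + 29785} = \frac{35814 - 132}{\left(\frac{7098}{-23934} + \frac{21603}{-15020}\right) + 29785} = \frac{35682}{\left(7098 \left(- \frac{1}{23934}\right) + 21603 \left(- \frac{1}{15020}\right)\right) + 29785} = \frac{35682}{\left(- \frac{1183}{3989} - \frac{21603}{15020}\right) + 29785} = \frac{35682}{- \frac{103943027}{59914780} + 29785} = \frac{35682}{\frac{1784457779273}{59914780}} = 35682 \cdot \frac{59914780}{1784457779273} = \frac{2137879179960}{1784457779273}$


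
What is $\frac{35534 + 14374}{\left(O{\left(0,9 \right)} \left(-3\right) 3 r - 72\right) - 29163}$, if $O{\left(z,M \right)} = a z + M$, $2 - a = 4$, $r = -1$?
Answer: $- \frac{8318}{4859} \approx -1.7119$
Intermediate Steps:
$a = -2$ ($a = 2 - 4 = -2$)
$O{\left(z,M \right)} = M - 2 z$ ($O{\left(z,M \right)} = - 2 z + M = M - 2 z$)
$\frac{35534 + 14374}{\left(O{\left(0,9 \right)} \left(-3\right) 3 r - 72\right) - 29163} = \frac{35534 + 14374}{\left(\left(9 - 0\right) \left(-3\right) 3 \left(-1\right) - 72\right) - 29163} = \frac{49908}{\left(\left(9 + 0\right) \left(\left(-9\right) \left(-1\right)\right) - 72\right) - 29163} = \frac{49908}{\left(9 \cdot 9 - 72\right) - 29163} = \frac{49908}{\left(81 - 72\right) - 29163} = \frac{49908}{9 - 29163} = \frac{49908}{-29154} = 49908 \left(- \frac{1}{29154}\right) = - \frac{8318}{4859}$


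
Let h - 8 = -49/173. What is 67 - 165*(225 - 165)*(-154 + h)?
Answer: 250550891/173 ≈ 1.4483e+6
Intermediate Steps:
h = 1335/173 (h = 8 - 49/173 = 1335/173 ≈ 7.7168)
67 - 165*(225 - 165)*(-154 + h) = 67 - 165*(225 - 165)*(-154 + 1335/173) = 67 - 9900*(-25307)/173 = 67 - 165*(-1518420/173) = 67 + 250539300/173 = 250550891/173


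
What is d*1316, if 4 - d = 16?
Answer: -15792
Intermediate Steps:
d = -12 (d = 4 - 1*16 = 4 - 16 = -12)
d*1316 = -12*1316 = -15792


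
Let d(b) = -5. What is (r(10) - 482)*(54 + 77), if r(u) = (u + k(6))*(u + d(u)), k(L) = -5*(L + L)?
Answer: -95892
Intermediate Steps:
k(L) = -10*L
r(u) = (-60 + u)*(-5 + u) (r(u) = (u - 10*6)*(u - 5) = (u - 60)*(-5 + u) = (-60 + u)*(-5 + u))
(r(10) - 482)*(54 + 77) = ((300 + 10² - 65*10) - 482)*(54 + 77) = ((300 + 100 - 650) - 482)*131 = (-250 - 482)*131 = -732*131 = -95892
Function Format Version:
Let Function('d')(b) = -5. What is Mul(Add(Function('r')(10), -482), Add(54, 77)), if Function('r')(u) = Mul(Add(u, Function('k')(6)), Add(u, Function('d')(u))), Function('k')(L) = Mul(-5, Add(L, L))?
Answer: -95892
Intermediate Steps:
Function('k')(L) = Mul(-10, L) (Function('k')(L) = Mul(-5, Mul(2, L)) = Mul(-10, L))
Function('r')(u) = Mul(Add(-60, u), Add(-5, u)) (Function('r')(u) = Mul(Add(u, Mul(-10, 6)), Add(u, -5)) = Mul(Add(u, -60), Add(-5, u)) = Mul(Add(-60, u), Add(-5, u)))
Mul(Add(Function('r')(10), -482), Add(54, 77)) = Mul(Add(Add(300, Pow(10, 2), Mul(-65, 10)), -482), Add(54, 77)) = Mul(Add(Add(300, 100, -650), -482), 131) = Mul(Add(-250, -482), 131) = Mul(-732, 131) = -95892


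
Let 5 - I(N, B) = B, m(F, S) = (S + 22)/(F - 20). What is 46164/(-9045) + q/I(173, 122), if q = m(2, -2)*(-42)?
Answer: -647032/117585 ≈ -5.5027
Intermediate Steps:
m(F, S) = (22 + S)/(-20 + F)
I(N, B) = 5 - B
q = 140/3 (q = ((22 - 2)/(-20 + 2))*(-42) = (20/(-18))*(-42) = -1/18*20*(-42) = -10/9*(-42) = 140/3 ≈ 46.667)
46164/(-9045) + q/I(173, 122) = 46164/(-9045) + 140/(3*(5 - 1*122)) = 46164*(-1/9045) + 140/(3*(5 - 122)) = -15388/3015 + (140/3)/(-117) = -15388/3015 + (140/3)*(-1/117) = -15388/3015 - 140/351 = -647032/117585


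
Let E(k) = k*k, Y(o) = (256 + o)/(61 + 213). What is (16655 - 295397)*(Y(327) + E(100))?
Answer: -381957793293/137 ≈ -2.7880e+9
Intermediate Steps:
Y(o) = 128/137 + o/274 (Y(o) = (256 + o)/274 = (256 + o)*(1/274) = 128/137 + o/274)
E(k) = k²
(16655 - 295397)*(Y(327) + E(100)) = (16655 - 295397)*((128/137 + (1/274)*327) + 100²) = -278742*((128/137 + 327/274) + 10000) = -278742*(583/274 + 10000) = -278742*2740583/274 = -381957793293/137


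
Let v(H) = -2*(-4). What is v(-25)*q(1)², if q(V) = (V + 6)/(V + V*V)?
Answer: 98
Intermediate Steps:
v(H) = 8
q(V) = (6 + V)/(V + V²)
v(-25)*q(1)² = 8*((6 + 1)/(1*(1 + 1)))² = 8*(1*7/2)² = 8*(1*(½)*7)² = 8*(7/2)² = 8*(49/4) = 98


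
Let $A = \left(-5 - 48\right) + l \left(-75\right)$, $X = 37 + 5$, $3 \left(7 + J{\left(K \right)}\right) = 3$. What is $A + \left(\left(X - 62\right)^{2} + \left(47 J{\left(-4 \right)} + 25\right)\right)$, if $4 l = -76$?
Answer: $1515$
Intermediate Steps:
$J{\left(K \right)} = -6$ ($J{\left(K \right)} = -7 + \frac{1}{3} \cdot 3 = -7 + 1 = -6$)
$l = -19$ ($l = \frac{1}{4} \left(-76\right) = -19$)
$X = 42$
$A = 1372$ ($A = \left(-5 - 48\right) - -1425 = \left(-5 - 48\right) + 1425 = -53 + 1425 = 1372$)
$A + \left(\left(X - 62\right)^{2} + \left(47 J{\left(-4 \right)} + 25\right)\right) = 1372 + \left(\left(42 - 62\right)^{2} + \left(47 \left(-6\right) + 25\right)\right) = 1372 + \left(\left(-20\right)^{2} + \left(-282 + 25\right)\right) = 1372 + \left(400 - 257\right) = 1372 + 143 = 1515$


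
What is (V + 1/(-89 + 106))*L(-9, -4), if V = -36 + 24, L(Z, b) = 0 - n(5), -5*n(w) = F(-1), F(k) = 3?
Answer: -609/85 ≈ -7.1647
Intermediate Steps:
n(w) = -⅗ (n(w) = -⅕*3 = -⅗)
L(Z, b) = ⅗ (L(Z, b) = 0 - 1*(-⅗) = 0 + ⅗ = ⅗)
V = -12
(V + 1/(-89 + 106))*L(-9, -4) = (-12 + 1/(-89 + 106))*(⅗) = (-12 + 1/17)*(⅗) = -203/17*⅗ = -609/85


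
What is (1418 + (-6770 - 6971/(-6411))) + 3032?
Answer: -14866549/6411 ≈ -2318.9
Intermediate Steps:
(1418 + (-6770 - 6971/(-6411))) + 3032 = (1418 + (-6770 - 6971*(-1/6411))) + 3032 = (1418 + (-6770 + 6971/6411)) + 3032 = (1418 - 43395499/6411) + 3032 = -34304701/6411 + 3032 = -14866549/6411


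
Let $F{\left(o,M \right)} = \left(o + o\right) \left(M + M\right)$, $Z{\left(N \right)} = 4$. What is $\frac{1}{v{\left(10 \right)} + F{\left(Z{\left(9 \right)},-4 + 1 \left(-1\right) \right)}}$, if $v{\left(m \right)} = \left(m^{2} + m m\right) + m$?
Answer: $\frac{1}{130} \approx 0.0076923$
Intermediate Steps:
$v{\left(m \right)} = m + 2 m^{2}$ ($v{\left(m \right)} = \left(m^{2} + m^{2}\right) + m = 2 m^{2} + m = m + 2 m^{2}$)
$F{\left(o,M \right)} = 4 M o$ ($F{\left(o,M \right)} = 2 o 2 M = 4 M o$)
$\frac{1}{v{\left(10 \right)} + F{\left(Z{\left(9 \right)},-4 + 1 \left(-1\right) \right)}} = \frac{1}{10 \left(1 + 2 \cdot 10\right) + 4 \left(-4 + 1 \left(-1\right)\right) 4} = \frac{1}{10 \left(1 + 20\right) + 4 \left(-4 - 1\right) 4} = \frac{1}{10 \cdot 21 + 4 \left(-5\right) 4} = \frac{1}{210 - 80} = \frac{1}{130}$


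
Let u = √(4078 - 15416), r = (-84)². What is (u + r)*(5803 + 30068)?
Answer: 253105776 + 35871*I*√11338 ≈ 2.5311e+8 + 3.8195e+6*I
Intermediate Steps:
r = 7056
u = I*√11338 (u = √(-11338) = I*√11338 ≈ 106.48*I)
(u + r)*(5803 + 30068) = (I*√11338 + 7056)*(5803 + 30068) = (7056 + I*√11338)*35871 = 253105776 + 35871*I*√11338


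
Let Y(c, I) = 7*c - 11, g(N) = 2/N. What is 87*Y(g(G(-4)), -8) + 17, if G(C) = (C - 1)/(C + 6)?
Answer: -7136/5 ≈ -1427.2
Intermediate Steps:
G(C) = (-1 + C)/(6 + C)
Y(c, I) = -11 + 7*c
87*Y(g(G(-4)), -8) + 17 = 87*(-11 + 7*(2/(((-1 - 4)/(6 - 4))))) + 17 = 87*(-11 + 7*(2/((-5/2)))) + 17 = 87*(-11 + 7*(2/(((½)*(-5))))) + 17 = 87*(-11 + 7*(2/(-5/2))) + 17 = 87*(-11 + 7*(2*(-⅖))) + 17 = 87*(-11 + 7*(-⅘)) + 17 = 87*(-11 - 28/5) + 17 = 87*(-83/5) + 17 = -7221/5 + 17 = -7136/5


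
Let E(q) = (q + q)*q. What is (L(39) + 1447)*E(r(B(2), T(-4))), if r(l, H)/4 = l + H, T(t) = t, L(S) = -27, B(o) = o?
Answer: 181760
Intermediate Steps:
r(l, H) = 4*H + 4*l (r(l, H) = 4*(l + H) = 4*(H + l) = 4*H + 4*l)
E(q) = 2*q² (E(q) = (2*q)*q = 2*q²)
(L(39) + 1447)*E(r(B(2), T(-4))) = (-27 + 1447)*(2*(4*(-4) + 4*2)²) = 1420*(2*(-16 + 8)²) = 1420*(2*(-8)²) = 1420*(2*64) = 1420*128 = 181760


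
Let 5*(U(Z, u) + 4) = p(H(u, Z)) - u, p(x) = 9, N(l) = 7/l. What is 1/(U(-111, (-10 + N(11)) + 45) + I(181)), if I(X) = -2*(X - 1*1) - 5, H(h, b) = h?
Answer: -55/20588 ≈ -0.0026715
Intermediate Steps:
I(X) = -3 - 2*X (I(X) = -2*(X - 1) - 5 = -2*(-1 + X) - 5 = (2 - 2*X) - 5 = -3 - 2*X)
U(Z, u) = -11/5 - u/5 (U(Z, u) = -4 + (9 - u)/5 = -4 + (9/5 - u/5) = -11/5 - u/5)
1/(U(-111, (-10 + N(11)) + 45) + I(181)) = 1/((-11/5 - ((-10 + 7/11) + 45)/5) + (-3 - 2*181)) = 1/((-11/5 - ((-10 + 7*(1/11)) + 45)/5) + (-3 - 362)) = 1/((-11/5 - ((-10 + 7/11) + 45)/5) - 365) = 1/((-11/5 - (-103/11 + 45)/5) - 365) = 1/((-11/5 - ⅕*392/11) - 365) = 1/((-11/5 - 392/55) - 365) = 1/(-513/55 - 365) = 1/(-20588/55) = -55/20588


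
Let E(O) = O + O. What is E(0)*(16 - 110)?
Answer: 0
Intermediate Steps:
E(O) = 2*O
E(0)*(16 - 110) = (2*0)*(16 - 110) = 0*(-94) = 0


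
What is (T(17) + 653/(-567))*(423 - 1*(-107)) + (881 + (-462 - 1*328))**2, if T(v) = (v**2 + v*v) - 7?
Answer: 175940447/567 ≈ 3.1030e+5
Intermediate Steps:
T(v) = -7 + 2*v**2 (T(v) = (v**2 + v**2) - 7 = 2*v**2 - 7 = -7 + 2*v**2)
(T(17) + 653/(-567))*(423 - 1*(-107)) + (881 + (-462 - 1*328))**2 = ((-7 + 2*17**2) + 653/(-567))*(423 - 1*(-107)) + (881 + (-462 - 1*328))**2 = ((-7 + 2*289) + 653*(-1/567))*(423 + 107) + (881 + (-462 - 328))**2 = ((-7 + 578) - 653/567)*530 + (881 - 790)**2 = (571 - 653/567)*530 + 91**2 = (323104/567)*530 + 8281 = 171245120/567 + 8281 = 175940447/567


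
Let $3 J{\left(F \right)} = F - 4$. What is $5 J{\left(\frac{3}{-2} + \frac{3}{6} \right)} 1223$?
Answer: $- \frac{30575}{3} \approx -10192.0$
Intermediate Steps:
$J{\left(F \right)} = - \frac{4}{3} + \frac{F}{3}$ ($J{\left(F \right)} = \frac{F - 4}{3} = \frac{-4 + F}{3} = - \frac{4}{3} + \frac{F}{3}$)
$5 J{\left(\frac{3}{-2} + \frac{3}{6} \right)} 1223 = 5 \left(- \frac{4}{3} + \frac{\frac{3}{-2} + \frac{3}{6}}{3}\right) 1223 = 5 \left(- \frac{4}{3} + \frac{3 \left(- \frac{1}{2}\right) + 3 \cdot \frac{1}{6}}{3}\right) 1223 = 5 \left(- \frac{4}{3} + \frac{- \frac{3}{2} + \frac{1}{2}}{3}\right) 1223 = 5 \left(- \frac{4}{3} + \frac{1}{3} \left(-1\right)\right) 1223 = 5 \left(- \frac{4}{3} - \frac{1}{3}\right) 1223 = 5 \left(- \frac{5}{3}\right) 1223 = \left(- \frac{25}{3}\right) 1223 = - \frac{30575}{3}$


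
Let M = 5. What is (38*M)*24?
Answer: 4560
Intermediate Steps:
(38*M)*24 = (38*5)*24 = 190*24 = 4560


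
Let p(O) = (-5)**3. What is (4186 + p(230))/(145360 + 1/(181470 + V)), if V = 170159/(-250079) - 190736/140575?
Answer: 25907068258903840041/927321212080035965585 ≈ 0.027938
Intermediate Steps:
p(O) = -125
V = -71619169569/35154855425 (V = 170159*(-1/250079) - 190736*1/140575 = -170159/250079 - 190736/140575 = -71619169569/35154855425 ≈ -2.0372)
(4186 + p(230))/(145360 + 1/(181470 + V)) = (4186 - 125)/(145360 + 1/(181470 - 71619169569/35154855425)) = 4061/(145360 + 1/(6379479994805181/35154855425)) = 4061/(145360 + 35154855425/6379479994805181) = 4061/(927321212080035965585/6379479994805181) = 4061*(6379479994805181/927321212080035965585) = 25907068258903840041/927321212080035965585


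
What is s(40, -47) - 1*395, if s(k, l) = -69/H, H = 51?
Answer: -6738/17 ≈ -396.35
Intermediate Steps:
s(k, l) = -23/17 (s(k, l) = -69/51 = -69*1/51 = -23/17)
s(40, -47) - 1*395 = -23/17 - 1*395 = -23/17 - 395 = -6738/17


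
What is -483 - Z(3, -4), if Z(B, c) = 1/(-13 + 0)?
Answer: -6278/13 ≈ -482.92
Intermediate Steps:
Z(B, c) = -1/13 (Z(B, c) = 1/(-13) = -1/13)
-483 - Z(3, -4) = -483 - 1*(-1/13) = -483 + 1/13 = -6278/13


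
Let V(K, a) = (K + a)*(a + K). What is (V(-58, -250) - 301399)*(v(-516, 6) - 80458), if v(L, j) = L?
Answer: 16723965090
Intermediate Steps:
V(K, a) = (K + a)² (V(K, a) = (K + a)*(K + a) = (K + a)²)
(V(-58, -250) - 301399)*(v(-516, 6) - 80458) = ((-58 - 250)² - 301399)*(-516 - 80458) = ((-308)² - 301399)*(-80974) = (94864 - 301399)*(-80974) = -206535*(-80974) = 16723965090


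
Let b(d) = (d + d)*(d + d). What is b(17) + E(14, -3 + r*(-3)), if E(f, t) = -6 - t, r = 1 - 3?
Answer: 1147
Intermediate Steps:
r = -2
b(d) = 4*d² (b(d) = (2*d)*(2*d) = 4*d²)
b(17) + E(14, -3 + r*(-3)) = 4*17² + (-6 - (-3 - 2*(-3))) = 4*289 + (-6 - (-3 + 6)) = 1156 + (-6 - 1*3) = 1156 + (-6 - 3) = 1156 - 9 = 1147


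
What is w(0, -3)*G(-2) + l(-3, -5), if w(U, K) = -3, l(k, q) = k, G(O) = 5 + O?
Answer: -12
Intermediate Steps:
w(0, -3)*G(-2) + l(-3, -5) = -3*(5 - 2) - 3 = -3*3 - 3 = -9 - 3 = -12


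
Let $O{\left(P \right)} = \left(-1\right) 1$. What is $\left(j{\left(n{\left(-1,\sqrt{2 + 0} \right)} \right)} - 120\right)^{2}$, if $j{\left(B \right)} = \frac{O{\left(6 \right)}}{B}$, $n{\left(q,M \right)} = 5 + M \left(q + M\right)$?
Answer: $\frac{31888611}{2209} + \frac{11294 \sqrt{2}}{2209} \approx 14443.0$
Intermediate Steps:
$O{\left(P \right)} = -1$
$n{\left(q,M \right)} = 5 + M \left(M + q\right)$
$j{\left(B \right)} = - \frac{1}{B}$
$\left(j{\left(n{\left(-1,\sqrt{2 + 0} \right)} \right)} - 120\right)^{2} = \left(- \frac{1}{5 + \left(\sqrt{2 + 0}\right)^{2} + \sqrt{2 + 0} \left(-1\right)} - 120\right)^{2} = \left(- \frac{1}{5 + \left(\sqrt{2}\right)^{2} + \sqrt{2} \left(-1\right)} - 120\right)^{2} = \left(- \frac{1}{5 + 2 - \sqrt{2}} - 120\right)^{2} = \left(- \frac{1}{7 - \sqrt{2}} - 120\right)^{2} = \left(-120 - \frac{1}{7 - \sqrt{2}}\right)^{2}$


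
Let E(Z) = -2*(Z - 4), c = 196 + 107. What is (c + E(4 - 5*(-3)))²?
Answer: 74529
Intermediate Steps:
c = 303
E(Z) = 8 - 2*Z (E(Z) = -2*(-4 + Z) = 8 - 2*Z)
(c + E(4 - 5*(-3)))² = (303 + (8 - 2*(4 - 5*(-3))))² = (303 + (8 - 2*(4 + 15)))² = (303 + (8 - 2*19))² = (303 + (8 - 38))² = (303 - 30)² = 273² = 74529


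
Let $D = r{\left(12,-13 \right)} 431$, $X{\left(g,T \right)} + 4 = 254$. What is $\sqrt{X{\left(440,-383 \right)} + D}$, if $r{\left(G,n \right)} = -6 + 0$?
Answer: $4 i \sqrt{146} \approx 48.332 i$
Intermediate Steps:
$X{\left(g,T \right)} = 250$ ($X{\left(g,T \right)} = -4 + 254 = 250$)
$r{\left(G,n \right)} = -6$
$D = -2586$ ($D = \left(-6\right) 431 = -2586$)
$\sqrt{X{\left(440,-383 \right)} + D} = \sqrt{250 - 2586} = \sqrt{-2336} = 4 i \sqrt{146}$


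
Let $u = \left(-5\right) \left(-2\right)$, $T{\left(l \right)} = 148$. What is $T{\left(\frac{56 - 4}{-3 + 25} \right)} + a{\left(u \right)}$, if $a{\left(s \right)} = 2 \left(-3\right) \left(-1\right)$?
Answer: $154$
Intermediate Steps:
$u = 10$
$a{\left(s \right)} = 6$ ($a{\left(s \right)} = \left(-6\right) \left(-1\right) = 6$)
$T{\left(\frac{56 - 4}{-3 + 25} \right)} + a{\left(u \right)} = 148 + 6 = 154$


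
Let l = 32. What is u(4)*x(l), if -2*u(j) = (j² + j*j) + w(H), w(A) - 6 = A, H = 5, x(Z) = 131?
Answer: -5633/2 ≈ -2816.5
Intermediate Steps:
w(A) = 6 + A
u(j) = -11/2 - j² (u(j) = -((j² + j*j) + (6 + 5))/2 = -((j² + j²) + 11)/2 = -(2*j² + 11)/2 = -(11 + 2*j²)/2 = -11/2 - j²)
u(4)*x(l) = (-11/2 - 1*4²)*131 = (-11/2 - 1*16)*131 = (-11/2 - 16)*131 = -43/2*131 = -5633/2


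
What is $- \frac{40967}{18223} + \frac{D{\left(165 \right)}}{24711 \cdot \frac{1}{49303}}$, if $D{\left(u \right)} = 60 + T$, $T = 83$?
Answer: $\frac{127465809830}{450308553} \approx 283.06$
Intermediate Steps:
$D{\left(u \right)} = 143$ ($D{\left(u \right)} = 60 + 83 = 143$)
$- \frac{40967}{18223} + \frac{D{\left(165 \right)}}{24711 \cdot \frac{1}{49303}} = - \frac{40967}{18223} + \frac{143}{24711 \cdot \frac{1}{49303}} = \left(-40967\right) \frac{1}{18223} + \frac{143}{24711 \cdot \frac{1}{49303}} = - \frac{40967}{18223} + \frac{143}{\frac{24711}{49303}} = - \frac{40967}{18223} + 143 \cdot \frac{49303}{24711} = - \frac{40967}{18223} + \frac{7050329}{24711} = \frac{127465809830}{450308553}$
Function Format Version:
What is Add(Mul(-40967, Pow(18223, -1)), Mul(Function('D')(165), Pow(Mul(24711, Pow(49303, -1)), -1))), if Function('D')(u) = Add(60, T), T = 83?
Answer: Rational(127465809830, 450308553) ≈ 283.06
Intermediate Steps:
Function('D')(u) = 143 (Function('D')(u) = Add(60, 83) = 143)
Add(Mul(-40967, Pow(18223, -1)), Mul(Function('D')(165), Pow(Mul(24711, Pow(49303, -1)), -1))) = Add(Mul(-40967, Pow(18223, -1)), Mul(143, Pow(Mul(24711, Pow(49303, -1)), -1))) = Add(Mul(-40967, Rational(1, 18223)), Mul(143, Pow(Mul(24711, Rational(1, 49303)), -1))) = Add(Rational(-40967, 18223), Mul(143, Pow(Rational(24711, 49303), -1))) = Add(Rational(-40967, 18223), Mul(143, Rational(49303, 24711))) = Add(Rational(-40967, 18223), Rational(7050329, 24711)) = Rational(127465809830, 450308553)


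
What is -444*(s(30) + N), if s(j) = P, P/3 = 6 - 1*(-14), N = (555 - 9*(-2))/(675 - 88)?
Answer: -15892092/587 ≈ -27073.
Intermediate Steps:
N = 573/587 (N = (555 + 18)/587 = 573*(1/587) = 573/587 ≈ 0.97615)
P = 60 (P = 3*(6 - 1*(-14)) = 3*(6 + 14) = 3*20 = 60)
s(j) = 60
-444*(s(30) + N) = -444*(60 + 573/587) = -444*35793/587 = -15892092/587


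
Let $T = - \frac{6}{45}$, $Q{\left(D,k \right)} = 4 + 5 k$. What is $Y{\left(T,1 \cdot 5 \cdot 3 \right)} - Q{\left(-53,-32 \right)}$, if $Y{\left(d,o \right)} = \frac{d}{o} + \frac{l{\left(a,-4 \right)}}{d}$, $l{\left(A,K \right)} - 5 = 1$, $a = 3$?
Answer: $\frac{24973}{225} \approx 110.99$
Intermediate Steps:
$l{\left(A,K \right)} = 6$ ($l{\left(A,K \right)} = 5 + 1 = 6$)
$T = - \frac{2}{15}$ ($T = \left(-6\right) \frac{1}{45} = - \frac{2}{15} \approx -0.13333$)
$Y{\left(d,o \right)} = \frac{6}{d} + \frac{d}{o}$ ($Y{\left(d,o \right)} = \frac{d}{o} + \frac{6}{d} = \frac{6}{d} + \frac{d}{o}$)
$Y{\left(T,1 \cdot 5 \cdot 3 \right)} - Q{\left(-53,-32 \right)} = \left(\frac{6}{- \frac{2}{15}} - \frac{2}{15 \cdot 1 \cdot 5 \cdot 3}\right) - \left(4 + 5 \left(-32\right)\right) = \left(6 \left(- \frac{15}{2}\right) - \frac{2}{15 \cdot 5 \cdot 3}\right) - \left(4 - 160\right) = \left(-45 - \frac{2}{15 \cdot 15}\right) - -156 = \left(-45 - \frac{2}{225}\right) + 156 = - \frac{10127}{225} + 156 = \frac{24973}{225}$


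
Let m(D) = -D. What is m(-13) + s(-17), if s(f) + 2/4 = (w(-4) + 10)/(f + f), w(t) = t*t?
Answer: 399/34 ≈ 11.735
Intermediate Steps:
w(t) = t**2
s(f) = -1/2 + 13/f (s(f) = -1/2 + ((-4)**2 + 10)/(f + f) = -1/2 + (16 + 10)/((2*f)) = -1/2 + 26*(1/(2*f)) = -1/2 + 13/f)
m(-13) + s(-17) = -1*(-13) + (1/2)*(26 - 1*(-17))/(-17) = 13 + (1/2)*(-1/17)*(26 + 17) = 13 + (1/2)*(-1/17)*43 = 13 - 43/34 = 399/34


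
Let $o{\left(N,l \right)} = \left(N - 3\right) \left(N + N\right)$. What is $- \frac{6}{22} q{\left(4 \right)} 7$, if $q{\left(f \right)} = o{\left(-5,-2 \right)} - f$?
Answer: $- \frac{1596}{11} \approx -145.09$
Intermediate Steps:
$o{\left(N,l \right)} = 2 N \left(-3 + N\right)$ ($o{\left(N,l \right)} = \left(-3 + N\right) 2 N = 2 N \left(-3 + N\right)$)
$q{\left(f \right)} = 80 - f$ ($q{\left(f \right)} = 2 \left(-5\right) \left(-3 - 5\right) - f = 2 \left(-5\right) \left(-8\right) - f = 80 - f$)
$- \frac{6}{22} q{\left(4 \right)} 7 = - \frac{6}{22} \left(80 - 4\right) 7 = \left(-6\right) \frac{1}{22} \left(80 - 4\right) 7 = \left(- \frac{3}{11}\right) 76 \cdot 7 = \left(- \frac{228}{11}\right) 7 = - \frac{1596}{11}$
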